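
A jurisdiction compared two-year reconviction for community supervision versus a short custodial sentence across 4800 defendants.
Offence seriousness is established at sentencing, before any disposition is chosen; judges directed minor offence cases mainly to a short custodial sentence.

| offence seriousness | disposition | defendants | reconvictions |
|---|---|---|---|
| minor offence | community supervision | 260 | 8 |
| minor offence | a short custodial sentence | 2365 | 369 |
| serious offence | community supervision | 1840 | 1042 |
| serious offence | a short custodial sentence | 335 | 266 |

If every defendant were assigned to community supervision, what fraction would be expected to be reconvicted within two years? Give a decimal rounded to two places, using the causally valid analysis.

0.27

Offence seriousness satisfies the back-door criterion: it is not a descendant of the disposition, and it blocks the spurious path from disposition to outcome. Adjusting for it (i.e., using the within-offence seriousness rates) gives the causal effect.
Standardising community supervision to the population offence seriousness mix: 0.547·8/260 + 0.453·1042/1840 = 0.273.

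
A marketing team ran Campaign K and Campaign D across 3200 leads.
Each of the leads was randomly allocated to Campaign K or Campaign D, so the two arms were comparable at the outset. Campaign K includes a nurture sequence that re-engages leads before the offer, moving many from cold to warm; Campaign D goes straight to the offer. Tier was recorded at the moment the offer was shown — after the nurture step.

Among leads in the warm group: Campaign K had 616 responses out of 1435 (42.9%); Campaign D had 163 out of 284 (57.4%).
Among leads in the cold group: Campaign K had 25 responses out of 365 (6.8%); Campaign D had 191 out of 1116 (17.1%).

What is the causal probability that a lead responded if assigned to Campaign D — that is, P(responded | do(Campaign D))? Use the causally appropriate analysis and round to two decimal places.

0.25

Because the campaign influences engagement tier, engagement tier is a post-treatment mediator, not a confounder. Stratifying on it would bias the estimate; the causal effect is the crude pooled difference.
So P(outcome | do(Campaign D)) is just the pooled rate for Campaign D: 354/1400 = 0.253.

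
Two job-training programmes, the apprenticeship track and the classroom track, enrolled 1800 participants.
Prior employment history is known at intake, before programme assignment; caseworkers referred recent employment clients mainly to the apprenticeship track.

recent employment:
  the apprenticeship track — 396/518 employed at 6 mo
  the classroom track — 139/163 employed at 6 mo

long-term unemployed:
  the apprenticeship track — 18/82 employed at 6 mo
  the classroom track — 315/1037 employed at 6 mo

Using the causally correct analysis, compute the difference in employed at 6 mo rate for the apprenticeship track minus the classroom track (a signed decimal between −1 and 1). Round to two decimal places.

The imbalance in prior employment history arose from how participants were allocated, not from anything the programme did; and prior employment history independently affects the outcome. The pooled gap is confounded — condition on prior employment history.
Adjusting over the population distribution of prior employment history: 0.378·(0.764−0.853) + 0.622·(0.220−0.304) = -0.086.

-0.09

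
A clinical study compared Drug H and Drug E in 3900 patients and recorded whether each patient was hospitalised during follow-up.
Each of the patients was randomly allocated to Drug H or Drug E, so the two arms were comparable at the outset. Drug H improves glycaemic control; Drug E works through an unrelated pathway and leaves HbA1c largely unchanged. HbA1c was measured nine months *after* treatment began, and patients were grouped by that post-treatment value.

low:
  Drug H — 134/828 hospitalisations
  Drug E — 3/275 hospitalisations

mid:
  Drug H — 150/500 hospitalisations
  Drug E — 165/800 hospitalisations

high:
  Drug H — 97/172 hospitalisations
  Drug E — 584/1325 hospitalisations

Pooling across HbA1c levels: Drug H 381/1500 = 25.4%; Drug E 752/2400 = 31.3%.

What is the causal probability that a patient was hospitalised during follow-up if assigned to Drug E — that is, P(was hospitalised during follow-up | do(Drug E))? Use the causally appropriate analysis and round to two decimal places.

The stratified and pooled comparisons disagree (Drug E wins within each HbA1c; Drug H wins overall), so the answer turns on the causal role of HbA1c.
HbA1c is recorded after the drug and is itself shifted by it — it sits on the causal path from drug to outcome. Conditioning on a mediator would strip out part of the effect we want; the pooled comparison gives the total causal effect.
So P(outcome | do(Drug E)) is just the pooled rate for Drug E: 752/2400 = 0.313.

0.31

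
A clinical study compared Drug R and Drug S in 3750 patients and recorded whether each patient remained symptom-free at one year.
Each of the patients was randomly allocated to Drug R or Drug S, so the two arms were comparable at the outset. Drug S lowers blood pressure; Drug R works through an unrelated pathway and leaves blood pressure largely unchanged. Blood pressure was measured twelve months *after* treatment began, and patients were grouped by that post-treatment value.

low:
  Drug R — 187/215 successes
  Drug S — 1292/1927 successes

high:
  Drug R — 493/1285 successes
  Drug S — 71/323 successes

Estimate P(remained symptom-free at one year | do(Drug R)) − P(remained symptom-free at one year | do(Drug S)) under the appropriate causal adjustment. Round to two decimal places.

-0.15

The stratified and pooled comparisons disagree (Drug R wins within each blood pressure; Drug S wins overall), so the answer turns on the causal role of blood pressure.
Blood pressure lies on the pathway drug → blood pressure → outcome, so adjusting for it blocks the indirect effect. For the total causal effect of drug, use the unadjusted pooled rates.
The causal difference is the pooled difference: 0.453 − 0.606 = -0.152.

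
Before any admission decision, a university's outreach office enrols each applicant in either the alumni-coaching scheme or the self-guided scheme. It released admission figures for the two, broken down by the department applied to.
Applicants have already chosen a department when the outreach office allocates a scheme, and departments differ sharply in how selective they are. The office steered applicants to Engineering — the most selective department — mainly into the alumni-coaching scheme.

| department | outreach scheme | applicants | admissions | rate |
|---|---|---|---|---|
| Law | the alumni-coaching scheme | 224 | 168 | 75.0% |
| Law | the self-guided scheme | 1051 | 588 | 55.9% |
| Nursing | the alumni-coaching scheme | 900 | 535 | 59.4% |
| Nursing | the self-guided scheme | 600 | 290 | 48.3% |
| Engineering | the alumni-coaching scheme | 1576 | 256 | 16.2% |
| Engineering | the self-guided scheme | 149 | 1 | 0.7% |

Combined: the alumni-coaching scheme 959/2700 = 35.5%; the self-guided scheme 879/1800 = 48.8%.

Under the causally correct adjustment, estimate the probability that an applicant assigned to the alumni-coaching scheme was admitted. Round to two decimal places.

0.47

Department satisfies the back-door criterion: it is not a descendant of the outreach scheme, and it blocks the spurious path from outreach scheme to outcome. Adjusting for it (i.e., using the within-department rates) gives the causal effect.
Standardising the alumni-coaching scheme to the population department mix: 0.283·168/224 + 0.333·535/900 + 0.383·256/1576 = 0.473.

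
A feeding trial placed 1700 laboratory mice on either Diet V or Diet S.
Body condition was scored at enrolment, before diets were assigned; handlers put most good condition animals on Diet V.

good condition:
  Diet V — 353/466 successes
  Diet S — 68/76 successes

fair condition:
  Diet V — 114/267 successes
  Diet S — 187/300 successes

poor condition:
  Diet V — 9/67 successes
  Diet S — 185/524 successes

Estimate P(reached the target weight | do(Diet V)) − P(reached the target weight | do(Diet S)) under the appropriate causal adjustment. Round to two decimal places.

-0.19

Within every starting body condition level Diet S has the higher rate, yet pooled Diet V does — Simpson's reversal.
Starting body condition satisfies the back-door criterion: it is not a descendant of the diet, and it blocks the spurious path from diet to outcome. Adjusting for it (i.e., using the within-starting body condition rates) gives the causal effect.
Adjusting over the population distribution of starting body condition: 0.319·(0.758−0.895) + 0.334·(0.427−0.623) + 0.348·(0.134−0.353) = -0.185.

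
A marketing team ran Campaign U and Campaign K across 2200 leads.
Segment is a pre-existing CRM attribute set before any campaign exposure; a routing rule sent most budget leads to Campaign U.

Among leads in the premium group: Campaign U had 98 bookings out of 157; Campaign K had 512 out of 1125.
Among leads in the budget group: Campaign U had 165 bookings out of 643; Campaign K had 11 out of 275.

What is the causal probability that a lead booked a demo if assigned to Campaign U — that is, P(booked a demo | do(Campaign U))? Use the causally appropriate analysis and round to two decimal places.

0.47

Customer segment differs across campaigns for reasons unrelated to any effect of the campaign itself, and it separately predicts the outcome — a classic confounder. We must compare within customer segment levels.
Standardising Campaign U to the population customer segment mix: 0.583·98/157 + 0.417·165/643 = 0.471.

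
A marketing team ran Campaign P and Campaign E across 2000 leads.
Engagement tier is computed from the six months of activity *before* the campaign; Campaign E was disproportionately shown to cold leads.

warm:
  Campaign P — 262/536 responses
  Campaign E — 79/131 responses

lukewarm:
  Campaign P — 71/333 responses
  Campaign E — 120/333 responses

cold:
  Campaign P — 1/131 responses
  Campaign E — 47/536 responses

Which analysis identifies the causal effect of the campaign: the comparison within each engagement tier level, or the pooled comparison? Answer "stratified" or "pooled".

stratified

The stratified and pooled comparisons disagree (Campaign E wins within each engagement tier; Campaign P wins overall), so the answer turns on the causal role of engagement tier.
Since engagement tier is a pre-existing factor (not a product of the campaign) and it affects the outcome on its own, it is a confounder. The stratified rates, not the pooled rate, identify the causal effect.
Within each level — warm: 48.9% vs 60.3%; lukewarm: 21.3% vs 36.0%; cold: 0.8% vs 8.8% — Campaign E is higher every time.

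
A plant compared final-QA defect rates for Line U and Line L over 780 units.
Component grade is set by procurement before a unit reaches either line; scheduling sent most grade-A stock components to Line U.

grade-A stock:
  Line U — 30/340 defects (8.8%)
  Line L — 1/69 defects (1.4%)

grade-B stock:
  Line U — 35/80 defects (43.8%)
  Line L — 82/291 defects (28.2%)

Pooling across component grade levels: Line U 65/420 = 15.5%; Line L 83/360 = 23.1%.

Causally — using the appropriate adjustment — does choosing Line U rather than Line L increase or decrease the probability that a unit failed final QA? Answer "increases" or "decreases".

The component grade-specific comparison favours Line L throughout, but the pooled figures favour Line U. The question is whether to condition on component grade.
Component grade satisfies the back-door criterion: it is not a descendant of the line, and it blocks the spurious path from line to outcome. Adjusting for it (i.e., using the within-component grade rates) gives the causal effect.
Within each level — grade-A stock: 8.8% vs 1.4%; grade-B stock: 43.8% vs 28.2% — Line L is lower every time.

increases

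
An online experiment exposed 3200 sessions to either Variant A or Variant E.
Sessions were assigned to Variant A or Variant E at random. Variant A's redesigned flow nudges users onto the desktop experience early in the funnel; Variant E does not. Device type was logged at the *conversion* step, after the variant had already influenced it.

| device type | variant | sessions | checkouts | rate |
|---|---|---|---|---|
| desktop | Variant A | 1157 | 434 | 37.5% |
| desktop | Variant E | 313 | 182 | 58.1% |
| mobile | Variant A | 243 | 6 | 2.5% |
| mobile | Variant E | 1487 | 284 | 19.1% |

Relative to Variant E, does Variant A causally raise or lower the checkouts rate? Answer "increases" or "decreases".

Within every device type level Variant E has the higher rate, yet pooled Variant A does — Simpson's reversal.
Stratifying would compare variants among sessions the variants themselves sorted into device type groups — a form of selection on an intermediate. The unconditioned pooled rates give the total causal effect.
Pooled: Variant A 31.4% vs Variant E 25.9%; Variant A is higher overall.

increases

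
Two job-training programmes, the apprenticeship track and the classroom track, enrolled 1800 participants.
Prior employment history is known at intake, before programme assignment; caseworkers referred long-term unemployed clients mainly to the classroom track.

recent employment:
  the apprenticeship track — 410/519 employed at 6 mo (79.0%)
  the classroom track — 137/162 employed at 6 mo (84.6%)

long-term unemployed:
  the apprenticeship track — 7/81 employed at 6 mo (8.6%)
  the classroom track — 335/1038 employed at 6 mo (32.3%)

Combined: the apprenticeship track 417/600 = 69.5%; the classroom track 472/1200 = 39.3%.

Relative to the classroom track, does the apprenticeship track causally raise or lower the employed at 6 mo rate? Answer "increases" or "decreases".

decreases

the classroom track is higher inside every prior employment history stratum but the apprenticeship track is higher in aggregate. Whether to stratify depends on how prior employment history relates to the programme.
The imbalance in prior employment history arose from how participants were allocated, not from anything the programme did; and prior employment history independently affects the outcome. The pooled gap is confounded — condition on prior employment history.
Within each level — recent employment: 79.0% vs 84.6%; long-term unemployed: 8.6% vs 32.3% — the classroom track is higher every time.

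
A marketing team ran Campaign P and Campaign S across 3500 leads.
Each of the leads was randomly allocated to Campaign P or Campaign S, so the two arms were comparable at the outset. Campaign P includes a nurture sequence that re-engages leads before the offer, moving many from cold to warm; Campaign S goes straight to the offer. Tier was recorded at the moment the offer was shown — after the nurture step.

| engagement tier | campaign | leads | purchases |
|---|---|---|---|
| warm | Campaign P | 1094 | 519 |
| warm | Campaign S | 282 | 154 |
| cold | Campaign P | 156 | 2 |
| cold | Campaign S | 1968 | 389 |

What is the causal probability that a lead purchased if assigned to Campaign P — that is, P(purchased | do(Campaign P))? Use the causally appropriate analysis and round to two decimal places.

0.42

Engagement tier is recorded after the campaign and is itself shifted by it — it sits on the causal path from campaign to outcome. Conditioning on a mediator would strip out part of the effect we want; the pooled comparison gives the total causal effect.
So P(outcome | do(Campaign P)) is just the pooled rate for Campaign P: 521/1250 = 0.417.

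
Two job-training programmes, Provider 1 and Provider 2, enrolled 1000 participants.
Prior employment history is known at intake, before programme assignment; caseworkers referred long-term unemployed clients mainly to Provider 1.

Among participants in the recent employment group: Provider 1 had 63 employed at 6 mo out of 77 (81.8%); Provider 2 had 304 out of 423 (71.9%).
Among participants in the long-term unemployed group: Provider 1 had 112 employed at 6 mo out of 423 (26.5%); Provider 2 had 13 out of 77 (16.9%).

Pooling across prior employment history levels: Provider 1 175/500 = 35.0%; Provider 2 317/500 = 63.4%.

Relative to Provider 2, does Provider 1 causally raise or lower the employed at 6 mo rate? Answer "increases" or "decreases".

increases

Within every prior employment history level Provider 1 has the higher rate, yet pooled Provider 2 does — Simpson's reversal.
Prior employment history differs across programmes for reasons unrelated to any effect of the programme itself, and it separately predicts the outcome — a classic confounder. We must compare within prior employment history levels.
Within each level — recent employment: 81.8% vs 71.9%; long-term unemployed: 26.5% vs 16.9% — Provider 1 is higher every time.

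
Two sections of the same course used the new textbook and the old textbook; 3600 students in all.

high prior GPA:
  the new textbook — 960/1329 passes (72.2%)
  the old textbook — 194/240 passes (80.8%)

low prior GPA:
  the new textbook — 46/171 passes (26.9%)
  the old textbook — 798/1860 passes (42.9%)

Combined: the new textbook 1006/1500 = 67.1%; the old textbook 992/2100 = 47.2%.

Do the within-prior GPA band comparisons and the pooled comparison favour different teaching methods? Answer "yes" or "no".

Within each prior GPA band level (high prior GPA 72.2% vs 80.8%; low prior GPA 26.9% vs 42.9%), the old textbook has the higher rate every time. Pooled: 67.1% vs 47.2% — the new textbook has the higher rate overall. The two comparisons disagree.

yes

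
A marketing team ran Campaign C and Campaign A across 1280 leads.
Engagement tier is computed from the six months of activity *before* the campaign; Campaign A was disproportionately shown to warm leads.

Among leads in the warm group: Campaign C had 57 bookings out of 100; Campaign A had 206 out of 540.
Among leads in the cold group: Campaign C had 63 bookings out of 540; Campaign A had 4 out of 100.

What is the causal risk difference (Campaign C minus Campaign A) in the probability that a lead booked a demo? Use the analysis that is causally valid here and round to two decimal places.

+0.13

Here engagement tier is a common cause — it drives both which campaign a case falls under and the outcome. The crude comparison mixes populations; the stratum-specific rates are the causally relevant ones.
Adjusting over the population distribution of engagement tier: 0.500·(0.570−0.381) + 0.500·(0.117−0.040) = +0.133.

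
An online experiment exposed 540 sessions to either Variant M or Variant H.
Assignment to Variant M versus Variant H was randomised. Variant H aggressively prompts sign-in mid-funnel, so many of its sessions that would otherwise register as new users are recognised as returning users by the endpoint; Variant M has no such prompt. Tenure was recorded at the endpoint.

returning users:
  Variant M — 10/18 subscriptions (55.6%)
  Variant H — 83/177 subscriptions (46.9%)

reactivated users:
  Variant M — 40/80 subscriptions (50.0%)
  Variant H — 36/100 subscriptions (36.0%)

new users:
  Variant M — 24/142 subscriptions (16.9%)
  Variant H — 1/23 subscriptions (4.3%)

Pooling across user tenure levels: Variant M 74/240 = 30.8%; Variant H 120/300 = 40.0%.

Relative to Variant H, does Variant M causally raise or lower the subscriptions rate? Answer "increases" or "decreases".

decreases

Within every user tenure level Variant M has the higher rate, yet pooled Variant H does — Simpson's reversal.
User tenure is recorded after the variant and is itself shifted by it — it sits on the causal path from variant to outcome. Conditioning on a mediator would strip out part of the effect we want; the pooled comparison gives the total causal effect.
Pooled: Variant M 30.8% vs Variant H 40.0%; Variant H is higher overall.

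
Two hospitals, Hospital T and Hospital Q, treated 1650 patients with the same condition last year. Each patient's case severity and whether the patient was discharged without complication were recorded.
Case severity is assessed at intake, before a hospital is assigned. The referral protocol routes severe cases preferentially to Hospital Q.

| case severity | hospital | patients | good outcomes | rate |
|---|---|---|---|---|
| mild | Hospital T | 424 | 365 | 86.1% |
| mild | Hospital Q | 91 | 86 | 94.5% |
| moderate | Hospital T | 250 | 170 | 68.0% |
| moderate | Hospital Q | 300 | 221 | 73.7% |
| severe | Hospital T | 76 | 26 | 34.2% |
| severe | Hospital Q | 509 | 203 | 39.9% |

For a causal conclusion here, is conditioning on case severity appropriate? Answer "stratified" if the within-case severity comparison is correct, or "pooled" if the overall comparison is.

stratified

Here case severity is a common cause — it drives both which hospital a case falls under and the outcome. The crude comparison mixes populations; the stratum-specific rates are the causally relevant ones.
Within each level — mild: 86.1% vs 94.5%; moderate: 68.0% vs 73.7%; severe: 34.2% vs 39.9% — Hospital Q is higher every time.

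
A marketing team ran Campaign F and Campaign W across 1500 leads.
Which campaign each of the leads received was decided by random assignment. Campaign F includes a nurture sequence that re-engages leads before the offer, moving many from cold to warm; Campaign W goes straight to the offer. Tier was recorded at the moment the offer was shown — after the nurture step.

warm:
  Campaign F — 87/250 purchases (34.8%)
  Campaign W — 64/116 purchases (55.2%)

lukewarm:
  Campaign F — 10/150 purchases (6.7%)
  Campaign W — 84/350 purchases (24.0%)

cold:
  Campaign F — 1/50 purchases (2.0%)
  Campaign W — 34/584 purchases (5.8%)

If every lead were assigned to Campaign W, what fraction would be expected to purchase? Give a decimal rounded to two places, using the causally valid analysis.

Engagement tier here is a post-treatment variable shaped by the campaign; conditioning on it would introduce bias rather than remove it. The overall comparison is the causal one.
So P(outcome | do(Campaign W)) is just the pooled rate for Campaign W: 182/1050 = 0.173.

0.17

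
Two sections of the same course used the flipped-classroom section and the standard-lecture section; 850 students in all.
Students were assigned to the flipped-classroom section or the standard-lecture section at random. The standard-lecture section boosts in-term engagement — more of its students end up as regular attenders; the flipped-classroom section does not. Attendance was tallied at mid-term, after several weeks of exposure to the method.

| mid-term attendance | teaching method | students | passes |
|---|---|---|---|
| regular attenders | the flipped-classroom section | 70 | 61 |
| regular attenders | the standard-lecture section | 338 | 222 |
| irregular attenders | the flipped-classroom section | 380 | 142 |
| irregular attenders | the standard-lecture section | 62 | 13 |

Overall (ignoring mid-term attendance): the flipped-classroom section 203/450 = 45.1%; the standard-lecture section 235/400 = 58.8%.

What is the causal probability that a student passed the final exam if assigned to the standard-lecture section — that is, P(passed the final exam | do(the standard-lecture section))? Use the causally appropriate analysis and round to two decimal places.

0.59

The mid-term attendance-specific comparison favours the flipped-classroom section throughout, but the pooled figures favour the standard-lecture section. The question is whether to condition on mid-term attendance.
Stratifying would compare teaching methods among students the teaching methods themselves sorted into mid-term attendance groups — a form of selection on an intermediate. The unconditioned pooled rates give the total causal effect.
So P(outcome | do(the standard-lecture section)) is just the pooled rate for the standard-lecture section: 235/400 = 0.588.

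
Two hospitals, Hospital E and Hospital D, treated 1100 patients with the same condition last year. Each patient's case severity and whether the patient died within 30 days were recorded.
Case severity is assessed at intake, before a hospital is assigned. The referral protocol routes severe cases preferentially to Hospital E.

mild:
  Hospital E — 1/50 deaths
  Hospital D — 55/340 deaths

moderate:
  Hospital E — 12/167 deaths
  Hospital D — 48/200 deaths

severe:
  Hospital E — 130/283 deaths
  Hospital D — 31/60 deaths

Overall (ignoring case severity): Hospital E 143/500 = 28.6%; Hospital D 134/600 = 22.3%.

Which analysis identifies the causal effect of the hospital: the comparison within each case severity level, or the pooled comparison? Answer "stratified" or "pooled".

Hospital E is lower inside every case severity stratum but Hospital D is lower in aggregate. Whether to stratify depends on how case severity relates to the hospital.
Case severity satisfies the back-door criterion: it is not a descendant of the hospital, and it blocks the spurious path from hospital to outcome. Adjusting for it (i.e., using the within-case severity rates) gives the causal effect.
Within each level — mild: 2.0% vs 16.2%; moderate: 7.2% vs 24.0%; severe: 45.9% vs 51.7% — Hospital E is lower every time.

stratified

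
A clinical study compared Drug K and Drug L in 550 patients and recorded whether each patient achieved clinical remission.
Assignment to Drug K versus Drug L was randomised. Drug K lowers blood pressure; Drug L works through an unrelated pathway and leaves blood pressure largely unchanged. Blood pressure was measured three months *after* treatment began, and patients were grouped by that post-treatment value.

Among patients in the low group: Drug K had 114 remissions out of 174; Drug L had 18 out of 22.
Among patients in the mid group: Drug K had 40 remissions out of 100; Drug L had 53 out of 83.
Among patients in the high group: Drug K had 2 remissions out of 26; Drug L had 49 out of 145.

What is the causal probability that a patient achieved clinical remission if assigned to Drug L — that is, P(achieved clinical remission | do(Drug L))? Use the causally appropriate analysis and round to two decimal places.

0.48

Blood pressure is downstream of the drug. One should not condition on a consequence of treatment, so the overall rates are the right comparison.
So P(outcome | do(Drug L)) is just the pooled rate for Drug L: 120/250 = 0.480.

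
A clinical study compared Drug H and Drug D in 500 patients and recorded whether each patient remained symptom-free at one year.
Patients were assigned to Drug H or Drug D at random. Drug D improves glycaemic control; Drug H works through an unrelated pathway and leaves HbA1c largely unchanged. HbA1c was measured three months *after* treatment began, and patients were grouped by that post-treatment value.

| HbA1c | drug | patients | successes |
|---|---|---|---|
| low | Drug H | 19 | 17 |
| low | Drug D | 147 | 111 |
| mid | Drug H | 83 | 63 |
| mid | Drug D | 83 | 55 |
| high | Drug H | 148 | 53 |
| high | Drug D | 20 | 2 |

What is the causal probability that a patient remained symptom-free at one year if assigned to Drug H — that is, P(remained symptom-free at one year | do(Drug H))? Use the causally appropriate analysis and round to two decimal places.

Because the drug influences HbA1c, HbA1c is a post-treatment mediator, not a confounder. Stratifying on it would bias the estimate; the causal effect is the crude pooled difference.
So P(outcome | do(Drug H)) is just the pooled rate for Drug H: 133/250 = 0.532.

0.53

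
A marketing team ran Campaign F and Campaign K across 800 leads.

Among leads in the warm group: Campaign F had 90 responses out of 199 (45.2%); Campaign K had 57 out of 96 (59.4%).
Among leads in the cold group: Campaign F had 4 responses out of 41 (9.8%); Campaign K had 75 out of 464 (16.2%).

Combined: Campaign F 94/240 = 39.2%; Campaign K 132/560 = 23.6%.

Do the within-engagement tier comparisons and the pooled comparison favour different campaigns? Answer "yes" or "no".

Within each engagement tier level (warm 45.2% vs 59.4%; cold 9.8% vs 16.2%), Campaign K has the higher rate every time. Pooled: 39.2% vs 23.6% — Campaign F has the higher rate overall. The two comparisons disagree.

yes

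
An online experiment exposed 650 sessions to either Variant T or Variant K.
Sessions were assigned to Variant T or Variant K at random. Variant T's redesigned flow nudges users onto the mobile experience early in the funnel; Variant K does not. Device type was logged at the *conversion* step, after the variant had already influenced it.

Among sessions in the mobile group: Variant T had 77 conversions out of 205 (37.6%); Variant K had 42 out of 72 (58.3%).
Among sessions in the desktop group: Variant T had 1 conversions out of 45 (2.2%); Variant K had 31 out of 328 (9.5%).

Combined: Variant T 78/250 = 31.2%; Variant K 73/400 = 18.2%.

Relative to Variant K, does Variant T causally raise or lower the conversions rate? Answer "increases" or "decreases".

increases

Because the variant influences device type, device type is a post-treatment mediator, not a confounder. Stratifying on it would bias the estimate; the causal effect is the crude pooled difference.
Pooled: Variant T 31.2% vs Variant K 18.2%; Variant T is higher overall.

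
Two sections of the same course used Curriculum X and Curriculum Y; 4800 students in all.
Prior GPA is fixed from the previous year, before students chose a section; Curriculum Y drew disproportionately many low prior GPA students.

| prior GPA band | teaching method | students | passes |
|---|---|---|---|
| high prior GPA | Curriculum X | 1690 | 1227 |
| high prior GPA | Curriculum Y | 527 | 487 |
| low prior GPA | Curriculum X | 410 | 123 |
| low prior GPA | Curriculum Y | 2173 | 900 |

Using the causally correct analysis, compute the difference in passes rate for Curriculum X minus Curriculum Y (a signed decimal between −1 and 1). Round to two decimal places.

Prior GPA band differs across teaching methods for reasons unrelated to any effect of the teaching method itself, and it separately predicts the outcome — a classic confounder. We must compare within prior GPA band levels.
Adjusting over the population distribution of prior GPA band: 0.462·(0.726−0.924) + 0.538·(0.300−0.414) = -0.153.

-0.15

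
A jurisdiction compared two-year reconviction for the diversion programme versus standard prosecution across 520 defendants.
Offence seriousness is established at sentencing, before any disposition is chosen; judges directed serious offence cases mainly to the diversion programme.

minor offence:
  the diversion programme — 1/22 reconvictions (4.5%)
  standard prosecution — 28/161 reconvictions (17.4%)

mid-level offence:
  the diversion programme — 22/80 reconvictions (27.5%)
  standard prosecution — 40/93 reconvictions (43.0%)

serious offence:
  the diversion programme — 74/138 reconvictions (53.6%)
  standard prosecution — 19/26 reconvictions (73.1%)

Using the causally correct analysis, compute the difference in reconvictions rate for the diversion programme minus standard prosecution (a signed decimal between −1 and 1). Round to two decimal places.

Nothing the disposition does changes offence seriousness; the imbalance is an allocation artefact. With offence seriousness also predicting the outcome, the pooled figure is confounded, and the within-stratum comparison is the causal one.
Adjusting over the population distribution of offence seriousness: 0.352·(0.045−0.174) + 0.333·(0.275−0.430) + 0.315·(0.536−0.731) = -0.158.

-0.16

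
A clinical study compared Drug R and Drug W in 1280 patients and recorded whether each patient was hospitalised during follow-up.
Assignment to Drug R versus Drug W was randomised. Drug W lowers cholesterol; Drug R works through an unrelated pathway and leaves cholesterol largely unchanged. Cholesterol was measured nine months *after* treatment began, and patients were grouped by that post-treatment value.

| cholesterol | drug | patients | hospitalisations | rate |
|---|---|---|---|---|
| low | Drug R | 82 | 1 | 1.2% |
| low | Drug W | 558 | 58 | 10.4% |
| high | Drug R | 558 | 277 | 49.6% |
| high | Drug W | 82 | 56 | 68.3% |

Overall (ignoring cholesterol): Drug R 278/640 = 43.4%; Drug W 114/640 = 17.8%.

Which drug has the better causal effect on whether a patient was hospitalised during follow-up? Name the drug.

The stratified and pooled comparisons disagree (Drug R wins within each cholesterol; Drug W wins overall), so the answer turns on the causal role of cholesterol.
Stratifying would compare drugs among patients the drugs themselves sorted into cholesterol groups — a form of selection on an intermediate. The unconditioned pooled rates give the total causal effect.
Pooled: Drug R 43.4% vs Drug W 17.8%; Drug W is lower overall.

Drug W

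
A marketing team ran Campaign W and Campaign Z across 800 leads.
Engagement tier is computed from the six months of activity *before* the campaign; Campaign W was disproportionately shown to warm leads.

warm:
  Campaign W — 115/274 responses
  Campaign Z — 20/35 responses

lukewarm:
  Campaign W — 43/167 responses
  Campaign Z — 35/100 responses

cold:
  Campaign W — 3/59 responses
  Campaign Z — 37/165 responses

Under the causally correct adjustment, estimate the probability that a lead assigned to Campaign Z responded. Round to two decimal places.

Campaign Z is higher inside every engagement tier stratum but Campaign W is higher in aggregate. Whether to stratify depends on how engagement tier relates to the campaign.
Engagement tier differs across campaigns for reasons unrelated to any effect of the campaign itself, and it separately predicts the outcome — a classic confounder. We must compare within engagement tier levels.
Standardising Campaign Z to the population engagement tier mix: 0.386·20/35 + 0.334·35/100 + 0.280·37/165 = 0.400.

0.40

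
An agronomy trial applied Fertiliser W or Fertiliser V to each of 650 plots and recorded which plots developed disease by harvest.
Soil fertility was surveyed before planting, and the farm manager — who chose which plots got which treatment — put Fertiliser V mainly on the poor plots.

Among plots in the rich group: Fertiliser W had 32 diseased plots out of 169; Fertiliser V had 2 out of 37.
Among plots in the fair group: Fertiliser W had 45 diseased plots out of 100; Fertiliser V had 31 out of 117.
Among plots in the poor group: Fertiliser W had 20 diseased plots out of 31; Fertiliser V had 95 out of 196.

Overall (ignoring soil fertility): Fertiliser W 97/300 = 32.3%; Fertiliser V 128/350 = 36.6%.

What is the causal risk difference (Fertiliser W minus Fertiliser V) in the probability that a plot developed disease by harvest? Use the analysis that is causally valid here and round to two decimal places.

Nothing the fertiliser does changes soil fertility; the imbalance is an allocation artefact. With soil fertility also predicting the outcome, the pooled figure is confounded, and the within-stratum comparison is the causal one.
Adjusting over the population distribution of soil fertility: 0.317·(0.189−0.054) + 0.334·(0.450−0.265) + 0.349·(0.645−0.485) = +0.161.

+0.16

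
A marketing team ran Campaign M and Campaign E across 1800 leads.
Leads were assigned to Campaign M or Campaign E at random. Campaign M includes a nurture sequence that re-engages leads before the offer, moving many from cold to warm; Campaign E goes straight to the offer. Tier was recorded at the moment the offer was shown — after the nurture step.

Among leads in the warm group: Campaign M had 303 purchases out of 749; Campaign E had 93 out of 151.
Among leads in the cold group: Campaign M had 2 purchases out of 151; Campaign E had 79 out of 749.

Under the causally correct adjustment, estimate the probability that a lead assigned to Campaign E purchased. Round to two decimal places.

Within every engagement tier level Campaign E has the higher rate, yet pooled Campaign M does — Simpson's reversal.
Stratifying would compare campaigns among leads the campaigns themselves sorted into engagement tier groups — a form of selection on an intermediate. The unconditioned pooled rates give the total causal effect.
So P(outcome | do(Campaign E)) is just the pooled rate for Campaign E: 172/900 = 0.191.

0.19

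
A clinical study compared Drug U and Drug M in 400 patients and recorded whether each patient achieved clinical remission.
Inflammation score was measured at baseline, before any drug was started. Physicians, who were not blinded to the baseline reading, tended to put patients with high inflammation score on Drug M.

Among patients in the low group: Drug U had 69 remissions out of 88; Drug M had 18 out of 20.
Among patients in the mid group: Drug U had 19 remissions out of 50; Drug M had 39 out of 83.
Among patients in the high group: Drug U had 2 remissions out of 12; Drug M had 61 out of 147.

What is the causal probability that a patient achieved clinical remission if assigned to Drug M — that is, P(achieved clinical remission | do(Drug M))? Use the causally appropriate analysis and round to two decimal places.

0.56

Here inflammation score is a common cause — it drives both which drug a case falls under and the outcome. The crude comparison mixes populations; the stratum-specific rates are the causally relevant ones.
Standardising Drug M to the population inflammation score mix: 0.270·18/20 + 0.333·39/83 + 0.398·61/147 = 0.564.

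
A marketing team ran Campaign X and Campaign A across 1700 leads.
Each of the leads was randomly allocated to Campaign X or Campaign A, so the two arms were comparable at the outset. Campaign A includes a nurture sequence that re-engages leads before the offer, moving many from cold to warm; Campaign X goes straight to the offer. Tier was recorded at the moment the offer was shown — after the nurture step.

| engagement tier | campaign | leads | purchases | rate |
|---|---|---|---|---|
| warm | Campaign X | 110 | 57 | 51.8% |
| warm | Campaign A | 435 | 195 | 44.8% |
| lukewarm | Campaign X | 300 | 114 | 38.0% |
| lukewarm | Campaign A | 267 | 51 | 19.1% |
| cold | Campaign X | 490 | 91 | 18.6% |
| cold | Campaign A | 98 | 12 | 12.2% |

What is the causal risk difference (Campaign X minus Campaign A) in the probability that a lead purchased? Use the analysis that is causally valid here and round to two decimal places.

-0.03

The engagement tier-specific comparison favours Campaign X throughout, but the pooled figures favour Campaign A. The question is whether to condition on engagement tier.
Stratifying would compare campaigns among leads the campaigns themselves sorted into engagement tier groups — a form of selection on an intermediate. The unconditioned pooled rates give the total causal effect.
The causal difference is the pooled difference: 0.291 − 0.323 = -0.031.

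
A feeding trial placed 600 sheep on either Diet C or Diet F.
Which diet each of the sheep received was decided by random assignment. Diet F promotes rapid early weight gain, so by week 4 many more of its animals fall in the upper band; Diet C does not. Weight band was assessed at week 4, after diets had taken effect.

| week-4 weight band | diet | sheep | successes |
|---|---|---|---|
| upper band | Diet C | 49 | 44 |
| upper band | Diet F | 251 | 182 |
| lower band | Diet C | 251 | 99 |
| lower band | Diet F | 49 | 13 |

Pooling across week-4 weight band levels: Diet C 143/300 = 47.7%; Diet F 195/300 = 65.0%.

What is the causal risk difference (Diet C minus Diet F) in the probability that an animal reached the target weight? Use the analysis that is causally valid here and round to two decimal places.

-0.17

Stratifying would compare diets among sheep the diets themselves sorted into week-4 weight band groups — a form of selection on an intermediate. The unconditioned pooled rates give the total causal effect.
The causal difference is the pooled difference: 0.477 − 0.650 = -0.173.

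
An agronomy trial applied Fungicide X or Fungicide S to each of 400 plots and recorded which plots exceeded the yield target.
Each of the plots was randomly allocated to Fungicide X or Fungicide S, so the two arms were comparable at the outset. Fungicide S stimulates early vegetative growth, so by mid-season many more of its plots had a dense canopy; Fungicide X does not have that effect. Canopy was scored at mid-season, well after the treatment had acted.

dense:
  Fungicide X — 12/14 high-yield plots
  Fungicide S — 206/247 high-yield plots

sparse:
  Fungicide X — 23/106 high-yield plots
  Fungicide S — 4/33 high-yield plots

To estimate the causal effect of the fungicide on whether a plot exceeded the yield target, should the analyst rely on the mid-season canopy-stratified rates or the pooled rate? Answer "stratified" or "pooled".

Mid-season canopy lies on the pathway fungicide → mid-season canopy → outcome, so adjusting for it blocks the indirect effect. For the total causal effect of fungicide, use the unadjusted pooled rates.
Pooled: Fungicide X 29.2% vs Fungicide S 75.0%; Fungicide S is higher overall.

pooled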